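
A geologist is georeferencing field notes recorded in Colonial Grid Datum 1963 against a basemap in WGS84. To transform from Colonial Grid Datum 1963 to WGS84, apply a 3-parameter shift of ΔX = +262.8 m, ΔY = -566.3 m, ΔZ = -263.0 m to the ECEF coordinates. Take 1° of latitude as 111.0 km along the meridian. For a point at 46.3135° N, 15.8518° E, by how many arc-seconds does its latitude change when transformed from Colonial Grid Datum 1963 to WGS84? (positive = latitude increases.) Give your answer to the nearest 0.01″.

Δφ = -8.19″

sin φ = 0.723130, cos φ = 0.690712, sin λ = 0.273150, cos λ = 0.961971.
North component: ΔN = −sin φ cos λ·ΔX − sin φ sin λ·ΔY + cos φ·ΔZ = −(0.723130)(0.961971)(262.8) − (0.723130)(0.273150)(-566.3) + (0.690712)(-263.0) = -252.61 m.
1° of latitude spans 111000 m, so Δφ = -252.61 / 111000 × 3600 = -8.193″.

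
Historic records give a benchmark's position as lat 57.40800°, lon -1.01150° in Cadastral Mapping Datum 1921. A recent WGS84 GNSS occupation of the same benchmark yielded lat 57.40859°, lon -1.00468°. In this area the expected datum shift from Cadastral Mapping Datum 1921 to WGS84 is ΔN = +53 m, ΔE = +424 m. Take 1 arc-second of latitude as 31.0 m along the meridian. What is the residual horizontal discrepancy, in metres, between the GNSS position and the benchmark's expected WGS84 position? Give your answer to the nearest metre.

19 m

Observed coordinate differences: Δφ = +0.00059°, Δλ = +0.00682°.
Converting to metres (1° lat = 111600 m, cos φ = 0.538653): observed ΔN = 65.8 m, observed ΔE = 410.0 m.
Subtracting the expected shift leaves a residual of 65.8 − (53) = 12.8 m north and 410.0 − (424) = -14.0 m east.
Residual distance = √(12.8² + (-14.0)²) = 19.0 m.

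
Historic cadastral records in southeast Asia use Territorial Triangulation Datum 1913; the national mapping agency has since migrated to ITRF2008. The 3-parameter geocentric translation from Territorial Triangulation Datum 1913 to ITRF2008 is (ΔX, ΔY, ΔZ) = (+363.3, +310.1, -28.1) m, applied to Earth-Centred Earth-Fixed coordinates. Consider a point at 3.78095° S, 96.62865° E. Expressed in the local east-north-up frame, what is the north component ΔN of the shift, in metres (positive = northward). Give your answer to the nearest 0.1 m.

At φ = -3.78095°, λ = 96.62865°: sin φ = -0.065942, cos φ = 0.997823, sin λ = 0.993315, cos λ = -0.115434.
ΔN = −sin φ cos λ·ΔX − sin φ sin λ·ΔY + cos φ·ΔZ = −(-0.065942)(-0.115434)(363.3) − (-0.065942)(0.993315)(310.1) + (0.997823)(-28.1) = -10.49 m.

ΔN = -10.5 m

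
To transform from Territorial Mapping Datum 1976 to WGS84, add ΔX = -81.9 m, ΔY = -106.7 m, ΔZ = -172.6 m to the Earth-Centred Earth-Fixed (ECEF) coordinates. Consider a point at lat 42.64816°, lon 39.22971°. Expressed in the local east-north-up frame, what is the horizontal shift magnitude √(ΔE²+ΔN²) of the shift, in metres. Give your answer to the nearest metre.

49 m

The local east axis at (φ, λ) is (−sin λ, cos λ, 0), so ΔE = −sin(39.22971°)·(-81.9) + cos(39.22971°)·(-106.7) = -30.86 m.
The local north axis is (−sin φ cos λ, −sin φ sin λ, cos φ), giving ΔN = 42.981 + 45.718 − 126.952 = -38.25 m.
Horizontal magnitude = √(ΔE² + ΔN²) = √((-30.86)² + (-38.25)²) = 49.15 m.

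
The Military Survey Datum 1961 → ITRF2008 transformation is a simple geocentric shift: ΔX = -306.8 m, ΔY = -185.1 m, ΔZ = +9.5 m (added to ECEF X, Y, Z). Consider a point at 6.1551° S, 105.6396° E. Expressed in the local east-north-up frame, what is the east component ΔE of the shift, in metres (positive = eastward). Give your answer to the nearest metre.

At φ = -6.1551°, λ = 105.6396°: sin φ = -0.107220, cos φ = 0.994235, sin λ = 0.962976, cos λ = -0.269585.
ΔE = −sin λ·ΔX + cos λ·ΔY = −(0.962976)·(-306.8) + (-0.269585)·(-185.1) = 345.34 m.

ΔE = 345 m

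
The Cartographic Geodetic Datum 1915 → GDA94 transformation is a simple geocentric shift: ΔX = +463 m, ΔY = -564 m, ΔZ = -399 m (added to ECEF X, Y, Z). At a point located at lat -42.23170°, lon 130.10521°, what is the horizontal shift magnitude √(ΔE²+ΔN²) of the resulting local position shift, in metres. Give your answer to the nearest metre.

The local east axis at (φ, λ) is (−sin λ, cos λ, 0), so ΔE = −sin(130.10521°)·463 + cos(130.10521°)·(-564) = 9.19 m.
The local north axis is (−sin φ cos λ, −sin φ sin λ, cos φ), giving ΔN = -200.471 − 289.945 − 295.433 = -785.85 m.
Horizontal magnitude = √(ΔE² + ΔN²) = √(9.19² + (-785.85)²) = 785.90 m.

786 m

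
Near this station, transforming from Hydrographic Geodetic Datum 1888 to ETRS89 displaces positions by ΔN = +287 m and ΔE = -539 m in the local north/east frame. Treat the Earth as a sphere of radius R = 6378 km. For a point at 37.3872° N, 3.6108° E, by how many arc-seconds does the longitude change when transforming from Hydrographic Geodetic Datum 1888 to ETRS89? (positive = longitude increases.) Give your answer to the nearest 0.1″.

Δλ = -21.9″

At latitude 37.3872°, cos φ = 0.794550.
One radian of longitude at latitude φ spans R cos φ, so Δλ = ΔE / (R cos φ) = -539.0 / (6378000 × 0.794550) = -1.0636e-04 rad = -21.939″.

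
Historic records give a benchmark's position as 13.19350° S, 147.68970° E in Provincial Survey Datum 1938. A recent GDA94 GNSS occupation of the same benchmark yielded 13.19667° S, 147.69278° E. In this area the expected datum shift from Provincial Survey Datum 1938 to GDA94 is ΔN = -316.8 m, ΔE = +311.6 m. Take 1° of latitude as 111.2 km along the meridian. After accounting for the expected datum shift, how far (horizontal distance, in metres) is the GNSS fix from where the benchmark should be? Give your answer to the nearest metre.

42 m

Observed coordinate differences: Δφ = -0.00317°, Δλ = +0.00308°.
Converting to metres (1° lat = 111200 m, cos φ = 0.973605): observed ΔN = -352.5 m, observed ΔE = 333.5 m.
Subtracting the expected shift leaves a residual of -352.5 − (-316.8) = -35.7 m north and 333.5 − (311.6) = 21.9 m east.
Residual distance = √((-35.7)² + 21.9²) = 41.9 m.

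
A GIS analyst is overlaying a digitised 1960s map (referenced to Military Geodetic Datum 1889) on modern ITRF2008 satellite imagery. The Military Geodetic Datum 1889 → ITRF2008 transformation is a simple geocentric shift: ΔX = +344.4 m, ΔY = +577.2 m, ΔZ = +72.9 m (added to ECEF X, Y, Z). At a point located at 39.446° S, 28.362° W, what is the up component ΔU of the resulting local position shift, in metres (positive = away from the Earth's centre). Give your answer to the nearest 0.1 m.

The local up (radial) axis is (cos φ cos λ, cos φ sin λ, sin φ), giving ΔU = 234.030 − 211.739 − 46.317 = -24.03 m.

ΔU = -24.0 m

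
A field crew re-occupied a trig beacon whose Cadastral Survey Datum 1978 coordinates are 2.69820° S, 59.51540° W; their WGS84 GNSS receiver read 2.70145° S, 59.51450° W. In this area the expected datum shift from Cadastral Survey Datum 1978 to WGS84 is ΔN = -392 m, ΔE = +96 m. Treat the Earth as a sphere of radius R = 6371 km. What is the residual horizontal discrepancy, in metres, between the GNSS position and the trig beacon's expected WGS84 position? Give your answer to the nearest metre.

31 m

Observed coordinate differences: Δφ = -0.00325°, Δλ = +0.00090°.
Converting to metres (1° lat = 111195 m, cos φ = 0.998891): observed ΔN = -361.4 m, observed ΔE = 100.0 m.
Subtracting the expected shift leaves a residual of -361.4 − (-392) = 30.6 m north and 100.0 − (96) = 4.0 m east.
Residual distance = √(30.6² + 4.0²) = 30.9 m.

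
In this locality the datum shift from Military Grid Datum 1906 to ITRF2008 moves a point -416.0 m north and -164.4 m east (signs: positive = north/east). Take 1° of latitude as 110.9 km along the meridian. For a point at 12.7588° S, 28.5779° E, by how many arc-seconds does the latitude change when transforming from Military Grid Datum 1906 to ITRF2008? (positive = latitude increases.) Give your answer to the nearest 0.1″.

1° of latitude = 110.9 km, so Δφ = -416.0 / 110900 = -0.0037511° = -13.504″.

Δφ = -13.5″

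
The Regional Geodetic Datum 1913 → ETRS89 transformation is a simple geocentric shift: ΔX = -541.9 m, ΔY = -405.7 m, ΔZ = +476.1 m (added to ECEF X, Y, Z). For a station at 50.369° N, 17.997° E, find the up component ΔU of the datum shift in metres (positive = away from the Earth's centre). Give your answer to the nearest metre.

ΔU = -42 m

At φ = 50.369°, λ = 17.997°: sin φ = 0.770168, cos φ = 0.637841, sin λ = 0.308967, cos λ = 0.951073.
ΔU = cos φ cos λ·ΔX + cos φ sin λ·ΔY + sin φ·ΔZ = (0.637841)(0.951073)(-541.9) + (0.637841)(0.308967)(-405.7) + (0.770168)(476.1) = -42.01 m.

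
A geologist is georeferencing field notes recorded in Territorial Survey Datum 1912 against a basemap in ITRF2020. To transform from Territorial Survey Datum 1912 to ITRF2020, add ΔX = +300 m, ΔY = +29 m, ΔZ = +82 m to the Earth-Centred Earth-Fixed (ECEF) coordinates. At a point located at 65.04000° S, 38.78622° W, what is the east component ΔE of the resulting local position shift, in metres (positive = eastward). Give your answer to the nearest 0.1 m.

At φ = -65.04000°, λ = -38.78622°: sin φ = -0.906603, cos φ = 0.421985, sin λ = -0.626416, cos λ = 0.779489.
ΔE = −sin λ·ΔX + cos λ·ΔY = −(-0.626416)·(300) + (0.779489)·(29) = 210.53 m.

ΔE = 210.5 m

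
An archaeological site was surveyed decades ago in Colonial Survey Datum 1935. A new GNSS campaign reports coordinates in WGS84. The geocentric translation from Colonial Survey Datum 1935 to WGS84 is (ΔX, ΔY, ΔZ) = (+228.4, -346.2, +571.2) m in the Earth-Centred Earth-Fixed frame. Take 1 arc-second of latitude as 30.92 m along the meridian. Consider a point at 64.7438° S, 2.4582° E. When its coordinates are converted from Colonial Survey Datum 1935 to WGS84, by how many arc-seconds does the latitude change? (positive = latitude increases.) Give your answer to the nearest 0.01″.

sin φ = -0.904409, cos φ = 0.426667, sin λ = 0.042891, cos λ = 0.999080.
North component: ΔN = −sin φ cos λ·ΔX − sin φ sin λ·ΔY + cos φ·ΔZ = −(-0.904409)(0.999080)(228.4) − (-0.904409)(0.042891)(-346.2) + (0.426667)(571.2) = 436.66 m.
1° of latitude spans 3600 × 30.92 = 111312 m, so Δφ = 436.66 / 111312 × 3600 = 14.122″.

Δφ = 14.12″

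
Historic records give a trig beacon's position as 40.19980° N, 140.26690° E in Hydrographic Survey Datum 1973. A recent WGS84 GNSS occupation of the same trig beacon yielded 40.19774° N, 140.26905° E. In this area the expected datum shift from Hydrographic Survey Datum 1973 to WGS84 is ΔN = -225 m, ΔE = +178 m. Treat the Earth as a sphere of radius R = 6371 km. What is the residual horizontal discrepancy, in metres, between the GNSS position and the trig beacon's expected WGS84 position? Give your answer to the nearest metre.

Observed coordinate differences: Δφ = -0.00206°, Δλ = +0.00215°.
Converting to metres (1° lat = 111195 m, cos φ = 0.763798): observed ΔN = -229.1 m, observed ΔE = 182.6 m.
Subtracting the expected shift leaves a residual of -229.1 − (-225) = -4.1 m north and 182.6 − (178) = 4.6 m east.
Residual distance = √((-4.1)² + 4.6²) = 6.1 m.

6 m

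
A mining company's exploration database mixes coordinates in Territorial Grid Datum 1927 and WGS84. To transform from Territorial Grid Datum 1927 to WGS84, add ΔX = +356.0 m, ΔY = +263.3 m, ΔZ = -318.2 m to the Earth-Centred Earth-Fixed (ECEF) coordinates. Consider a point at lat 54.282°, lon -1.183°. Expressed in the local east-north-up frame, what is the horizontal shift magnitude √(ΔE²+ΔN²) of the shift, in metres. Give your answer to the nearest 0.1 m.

542.6 m

At φ = 54.282°, λ = -1.183°: sin φ = 0.811900, cos φ = 0.583796, sin λ = -0.020646, cos λ = 0.999787.
ΔE = −sin λ·ΔX + cos λ·ΔY = −(-0.020646)·(356.0) + (0.999787)·(263.3) = 270.59 m.
ΔN = −sin φ cos λ·ΔX − sin φ sin λ·ΔY + cos φ·ΔZ = −(0.811900)(0.999787)(356.0) − (0.811900)(-0.020646)(263.3) + (0.583796)(-318.2) = -470.33 m.
Horizontal magnitude = √(ΔE² + ΔN²) = √(270.59² + (-470.33)²) = 542.61 m.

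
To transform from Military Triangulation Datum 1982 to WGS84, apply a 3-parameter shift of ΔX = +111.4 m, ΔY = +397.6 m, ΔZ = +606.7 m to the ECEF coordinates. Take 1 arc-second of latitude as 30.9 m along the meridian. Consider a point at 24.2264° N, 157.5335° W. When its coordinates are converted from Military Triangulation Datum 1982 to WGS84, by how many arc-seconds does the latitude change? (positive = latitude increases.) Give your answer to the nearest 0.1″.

Δφ = 21.3″

sin φ = 0.410343, cos φ = 0.911931, sin λ = -0.382143, cos λ = -0.924103.
North component: ΔN = −sin φ cos λ·ΔX − sin φ sin λ·ΔY + cos φ·ΔZ = −(0.410343)(-0.924103)(111.4) − (0.410343)(-0.382143)(397.6) + (0.911931)(606.7) = 657.86 m.
1° of latitude spans 3600 × 30.90 = 111240 m, so Δφ = 657.86 / 111240 × 3600 = 21.290″.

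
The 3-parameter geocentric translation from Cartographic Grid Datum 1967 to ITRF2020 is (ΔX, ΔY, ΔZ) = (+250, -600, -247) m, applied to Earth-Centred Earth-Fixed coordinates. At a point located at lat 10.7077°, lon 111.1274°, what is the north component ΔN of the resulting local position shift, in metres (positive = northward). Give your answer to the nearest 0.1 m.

The local north axis is (−sin φ cos λ, −sin φ sin λ, cos φ), giving ΔN = 16.742 + 103.986 − 242.699 = -121.97 m.

ΔN = -122.0 m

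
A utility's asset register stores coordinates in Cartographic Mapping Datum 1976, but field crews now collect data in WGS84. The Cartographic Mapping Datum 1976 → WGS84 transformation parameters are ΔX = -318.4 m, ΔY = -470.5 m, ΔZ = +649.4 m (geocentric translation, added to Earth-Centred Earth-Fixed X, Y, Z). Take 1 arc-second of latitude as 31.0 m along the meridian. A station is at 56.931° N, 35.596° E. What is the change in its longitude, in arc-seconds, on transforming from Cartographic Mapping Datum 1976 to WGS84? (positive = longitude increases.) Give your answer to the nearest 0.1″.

sin φ = 0.838014, cos φ = 0.545649, sin λ = 0.582066, cos λ = 0.813141.
East component: ΔE = −sin λ·ΔX + cos λ·ΔY = −(0.582066)(-318.4) + (0.813141)(-470.5) = -197.25 m.
1° of latitude spans 3600 × 31.00 = 111600 m; at latitude φ, 1° of longitude spans that × cos φ = 60894.4 m, so Δλ = -197.25 / 60894.4 × 3600 = -11.661″.

Δλ = -11.7″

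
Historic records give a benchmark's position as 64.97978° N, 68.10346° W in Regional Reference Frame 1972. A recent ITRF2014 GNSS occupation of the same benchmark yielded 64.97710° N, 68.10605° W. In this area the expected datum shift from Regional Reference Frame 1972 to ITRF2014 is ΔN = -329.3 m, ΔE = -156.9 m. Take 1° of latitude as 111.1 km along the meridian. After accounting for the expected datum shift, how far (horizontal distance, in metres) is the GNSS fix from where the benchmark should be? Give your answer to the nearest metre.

47 m

Observed coordinate differences: Δφ = -0.00268°, Δλ = -0.00259°.
Converting to metres (1° lat = 111100 m, cos φ = 0.422938): observed ΔN = -297.7 m, observed ΔE = -121.7 m.
Subtracting the expected shift leaves a residual of -297.7 − (-329.3) = 31.6 m north and -121.7 − (-156.9) = 35.2 m east.
Residual distance = √(31.6² + 35.2²) = 47.3 m.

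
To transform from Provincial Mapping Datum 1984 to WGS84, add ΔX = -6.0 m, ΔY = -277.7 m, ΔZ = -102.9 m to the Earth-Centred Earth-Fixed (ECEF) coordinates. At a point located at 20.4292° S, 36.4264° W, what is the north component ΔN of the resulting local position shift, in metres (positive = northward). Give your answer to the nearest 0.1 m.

ΔN = -40.6 m

The local north axis is (−sin φ cos λ, −sin φ sin λ, cos φ), giving ΔN = -1.685 + 57.557 − 96.428 = -40.56 m.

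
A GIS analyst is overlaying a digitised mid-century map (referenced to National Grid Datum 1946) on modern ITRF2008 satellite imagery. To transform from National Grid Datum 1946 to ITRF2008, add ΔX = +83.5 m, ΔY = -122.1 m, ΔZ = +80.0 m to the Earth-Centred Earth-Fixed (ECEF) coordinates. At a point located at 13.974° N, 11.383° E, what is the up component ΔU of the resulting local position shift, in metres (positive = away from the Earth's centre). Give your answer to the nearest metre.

The local up (radial) axis is (cos φ cos λ, cos φ sin λ, sin φ), giving ΔU = 79.435 − 23.385 + 19.319 = 75.37 m.

ΔU = 75 m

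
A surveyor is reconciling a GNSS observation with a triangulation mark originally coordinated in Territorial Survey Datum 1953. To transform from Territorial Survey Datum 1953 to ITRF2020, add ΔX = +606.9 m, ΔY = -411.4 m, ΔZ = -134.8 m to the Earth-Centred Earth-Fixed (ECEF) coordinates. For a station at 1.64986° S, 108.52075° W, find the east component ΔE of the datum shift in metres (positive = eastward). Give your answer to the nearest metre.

ΔE = 706 m

At φ = -1.64986°, λ = -108.52075°: sin φ = -0.028792, cos φ = 0.999585, sin λ = -0.948209, cos λ = -0.317648.
ΔE = −sin λ·ΔX + cos λ·ΔY = −(-0.948209)·(606.9) + (-0.317648)·(-411.4) = 706.15 m.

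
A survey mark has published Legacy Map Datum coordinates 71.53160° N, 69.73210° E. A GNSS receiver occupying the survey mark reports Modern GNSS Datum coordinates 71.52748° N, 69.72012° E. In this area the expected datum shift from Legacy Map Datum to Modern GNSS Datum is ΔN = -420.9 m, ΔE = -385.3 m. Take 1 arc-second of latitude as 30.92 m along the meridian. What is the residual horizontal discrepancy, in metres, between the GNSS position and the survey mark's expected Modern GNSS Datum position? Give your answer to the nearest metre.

53 m

Observed coordinate differences: Δφ = -0.00412°, Δλ = -0.01198°.
Converting to metres (1° lat = 111312 m, cos φ = 0.316782): observed ΔN = -458.6 m, observed ΔE = -422.4 m.
Subtracting the expected shift leaves a residual of -458.6 − (-420.9) = -37.7 m north and -422.4 − (-385.3) = -37.1 m east.
Residual distance = √((-37.7)² + (-37.1)²) = 52.9 m.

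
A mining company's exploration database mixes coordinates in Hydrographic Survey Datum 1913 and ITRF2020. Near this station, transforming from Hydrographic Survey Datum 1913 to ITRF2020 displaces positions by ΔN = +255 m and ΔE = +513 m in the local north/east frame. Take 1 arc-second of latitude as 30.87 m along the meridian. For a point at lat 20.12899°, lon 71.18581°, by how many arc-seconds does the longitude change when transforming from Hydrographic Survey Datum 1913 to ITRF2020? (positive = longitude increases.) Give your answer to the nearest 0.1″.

Δλ = 17.7″

At latitude 20.12899°, cos φ = 0.938920.
1″ of longitude at this latitude = 30.87 × cos φ = 28.9845 m, so Δλ = 513.0 / 28.9845 = 17.699″.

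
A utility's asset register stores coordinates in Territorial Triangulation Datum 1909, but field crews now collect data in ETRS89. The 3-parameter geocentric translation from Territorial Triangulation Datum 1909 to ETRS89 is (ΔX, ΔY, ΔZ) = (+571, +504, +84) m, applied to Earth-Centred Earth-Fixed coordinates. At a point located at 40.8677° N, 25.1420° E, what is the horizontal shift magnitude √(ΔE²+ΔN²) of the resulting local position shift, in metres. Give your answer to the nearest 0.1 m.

At φ = 40.8677°, λ = 25.1420°: sin φ = 0.654315, cos φ = 0.756222, sin λ = 0.424863, cos λ = 0.905258.
ΔE = −sin λ·ΔX + cos λ·ΔY = −(0.424863)·(571) + (0.905258)·(504) = 213.65 m.
ΔN = −sin φ cos λ·ΔX − sin φ sin λ·ΔY + cos φ·ΔZ = −(0.654315)(0.905258)(571) − (0.654315)(0.424863)(504) + (0.756222)(84) = -414.80 m.
Horizontal magnitude = √(ΔE² + ΔN²) = √(213.65² + (-414.80)²) = 466.59 m.

466.6 m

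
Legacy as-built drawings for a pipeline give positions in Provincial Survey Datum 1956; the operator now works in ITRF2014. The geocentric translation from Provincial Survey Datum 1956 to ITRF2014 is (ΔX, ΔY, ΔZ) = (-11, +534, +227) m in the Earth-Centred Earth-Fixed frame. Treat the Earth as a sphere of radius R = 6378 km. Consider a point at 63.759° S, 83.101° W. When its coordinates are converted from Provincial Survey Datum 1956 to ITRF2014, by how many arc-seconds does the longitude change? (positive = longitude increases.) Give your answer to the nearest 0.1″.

sin φ = -0.896942, cos φ = 0.442148, sin λ = -0.992759, cos λ = 0.120120.
East component: ΔE = −sin λ·ΔX + cos λ·ΔY = −(-0.992759)(-11) + (0.120120)(534) = 53.22 m.
1° of latitude spans πR/180 = 111317 m; at latitude φ, 1° of longitude spans that × cos φ = 49218.6 m, so Δλ = 53.22 / 49218.6 × 3600 = 3.893″.

Δλ = 3.9″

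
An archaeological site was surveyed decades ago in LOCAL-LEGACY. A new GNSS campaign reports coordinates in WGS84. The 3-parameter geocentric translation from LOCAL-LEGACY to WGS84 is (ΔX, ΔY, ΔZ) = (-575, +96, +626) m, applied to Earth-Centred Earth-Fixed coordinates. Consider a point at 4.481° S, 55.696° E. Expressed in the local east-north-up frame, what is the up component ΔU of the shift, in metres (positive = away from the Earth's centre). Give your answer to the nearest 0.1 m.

At φ = -4.481°, λ = 55.696°: sin φ = -0.078129, cos φ = 0.996943, sin λ = 0.826059, cos λ = 0.563584.
ΔU = cos φ cos λ·ΔX + cos φ sin λ·ΔY + sin φ·ΔZ = (0.996943)(0.563584)(-575) + (0.996943)(0.826059)(96) + (-0.078129)(626) = -292.92 m.

ΔU = -292.9 m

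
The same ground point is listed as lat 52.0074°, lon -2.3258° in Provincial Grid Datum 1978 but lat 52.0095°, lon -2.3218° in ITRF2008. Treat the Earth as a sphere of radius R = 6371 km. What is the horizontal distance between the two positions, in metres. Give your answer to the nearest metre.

360 m

Δφ = 52.0095° − 52.0074° = +0.0021°; Δλ = -2.3218° − -2.3258° = +0.0040°.
1° along a meridian = πR/180 = 111195 m.
ΔN = Δφ × 111195 = 233.5 m; ΔE = Δλ × 111195 × cos(52.0074°) = +0.0040 × 111195 × 0.615560 = 273.8 m.
Distance = √(ΔE² + ΔN²) = √(273.8² + 233.5²) = 359.8 m.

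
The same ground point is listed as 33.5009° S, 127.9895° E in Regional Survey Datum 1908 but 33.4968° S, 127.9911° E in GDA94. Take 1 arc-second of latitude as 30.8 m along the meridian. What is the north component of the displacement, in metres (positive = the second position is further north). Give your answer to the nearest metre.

ΔN = 455 m

Δφ = -33.4968° − -33.5009° = +0.0041°; Δλ = 127.9911° − 127.9895° = +0.0016°.
1° of latitude = 3600 × 30.80 = 110880 m.
ΔN = Δφ × 110880 = 454.6 m; ΔE = Δλ × 110880 × cos(-33.5009°) = +0.0016 × 110880 × 0.833877 = 147.9 m.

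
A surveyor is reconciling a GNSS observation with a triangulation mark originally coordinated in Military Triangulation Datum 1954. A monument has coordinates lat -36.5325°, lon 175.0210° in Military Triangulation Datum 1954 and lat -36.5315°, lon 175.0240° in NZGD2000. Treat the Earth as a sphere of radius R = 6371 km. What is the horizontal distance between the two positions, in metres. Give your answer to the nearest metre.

290 m

Δφ = -36.5315° − -36.5325° = +0.0010°; Δλ = 175.0240° − 175.0210° = +0.0030°.
1° along a meridian = πR/180 = 111195 m.
ΔN = Δφ × 111195 = 111.2 m; ΔE = Δλ × 111195 × cos(-36.5325°) = +0.0030 × 111195 × 0.803519 = 268.0 m.
Distance = √(ΔE² + ΔN²) = √(268.0² + 111.2²) = 290.2 m.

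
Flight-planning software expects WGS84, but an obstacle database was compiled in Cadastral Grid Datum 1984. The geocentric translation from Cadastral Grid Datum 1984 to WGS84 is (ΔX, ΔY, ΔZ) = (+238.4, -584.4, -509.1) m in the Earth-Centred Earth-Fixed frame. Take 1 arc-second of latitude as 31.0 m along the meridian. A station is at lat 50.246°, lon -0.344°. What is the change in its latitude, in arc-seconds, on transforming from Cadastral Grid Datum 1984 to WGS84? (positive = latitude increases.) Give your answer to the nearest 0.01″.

sin φ = 0.768797, cos φ = 0.639493, sin λ = -0.006004, cos λ = 0.999982.
North component: ΔN = −sin φ cos λ·ΔX − sin φ sin λ·ΔY + cos φ·ΔZ = −(0.768797)(0.999982)(238.4) − (0.768797)(-0.006004)(-584.4) + (0.639493)(-509.1) = -511.54 m.
1° of latitude spans 3600 × 31.00 = 111600 m, so Δφ = -511.54 / 111600 × 3600 = -16.501″.

Δφ = -16.50″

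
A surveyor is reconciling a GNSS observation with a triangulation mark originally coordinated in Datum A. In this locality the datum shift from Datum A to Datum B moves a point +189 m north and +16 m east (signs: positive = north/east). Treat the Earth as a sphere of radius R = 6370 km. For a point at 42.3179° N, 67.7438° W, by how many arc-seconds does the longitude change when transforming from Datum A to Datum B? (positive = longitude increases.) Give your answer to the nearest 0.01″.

Δλ = 0.70″

At latitude 42.3179°, cos φ = 0.739421.
One radian of longitude at latitude φ spans R cos φ, so Δλ = ΔE / (R cos φ) = 16.0 / (6370000 × 0.739421) = 3.3969e-06 rad = 0.701″.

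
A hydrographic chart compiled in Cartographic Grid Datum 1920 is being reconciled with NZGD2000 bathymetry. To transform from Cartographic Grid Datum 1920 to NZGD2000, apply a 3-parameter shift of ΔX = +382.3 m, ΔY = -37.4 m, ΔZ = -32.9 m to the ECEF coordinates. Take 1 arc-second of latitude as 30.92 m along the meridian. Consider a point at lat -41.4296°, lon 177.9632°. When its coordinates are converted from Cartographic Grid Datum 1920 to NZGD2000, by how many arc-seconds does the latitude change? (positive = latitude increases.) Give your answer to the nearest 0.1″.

Δφ = -9.0″

sin φ = -0.661699, cos φ = 0.749769, sin λ = 0.035541, cos λ = -0.999368.
North component: ΔN = −sin φ cos λ·ΔX − sin φ sin λ·ΔY + cos φ·ΔZ = −(-0.661699)(-0.999368)(382.3) − (-0.661699)(0.035541)(-37.4) + (0.749769)(-32.9) = -278.35 m.
1° of latitude spans 3600 × 30.92 = 111312 m, so Δφ = -278.35 / 111312 × 3600 = -9.002″.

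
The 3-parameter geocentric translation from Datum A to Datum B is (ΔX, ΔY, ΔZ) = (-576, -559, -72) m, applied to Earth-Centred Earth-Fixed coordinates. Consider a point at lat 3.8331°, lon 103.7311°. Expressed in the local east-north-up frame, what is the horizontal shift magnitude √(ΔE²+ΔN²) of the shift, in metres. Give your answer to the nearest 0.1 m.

At φ = 3.8331°, λ = 103.7311°: sin φ = 0.066850, cos φ = 0.997763, sin λ = 0.971420, cos λ = -0.237365.
ΔE = −sin λ·ΔX + cos λ·ΔY = −(0.971420)·(-576) + (-0.237365)·(-559) = 692.23 m.
ΔN = −sin φ cos λ·ΔX − sin φ sin λ·ΔY + cos φ·ΔZ = −(0.066850)(-0.237365)(-576) − (0.066850)(0.971420)(-559) + (0.997763)(-72) = -44.68 m.
Horizontal magnitude = √(ΔE² + ΔN²) = √(692.23² + (-44.68)²) = 693.67 m.

693.7 m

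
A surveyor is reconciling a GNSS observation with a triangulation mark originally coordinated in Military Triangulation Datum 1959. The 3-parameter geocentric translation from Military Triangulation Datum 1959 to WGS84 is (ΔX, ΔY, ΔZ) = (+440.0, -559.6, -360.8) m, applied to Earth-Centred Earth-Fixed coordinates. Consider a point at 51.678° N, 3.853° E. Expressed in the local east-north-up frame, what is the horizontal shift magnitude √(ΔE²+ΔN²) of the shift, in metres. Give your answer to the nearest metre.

At φ = 51.678°, λ = 3.853°: sin φ = 0.784538, cos φ = 0.620080, sin λ = 0.067197, cos λ = 0.997740.
ΔE = −sin λ·ΔX + cos λ·ΔY = −(0.067197)·(440.0) + (0.997740)·(-559.6) = -587.90 m.
ΔN = −sin φ cos λ·ΔX − sin φ sin λ·ΔY + cos φ·ΔZ = −(0.784538)(0.997740)(440.0) − (0.784538)(0.067197)(-559.6) + (0.620080)(-360.8) = -538.64 m.
Horizontal magnitude = √(ΔE² + ΔN²) = √((-587.90)² + (-538.64)²) = 797.35 m.

797 m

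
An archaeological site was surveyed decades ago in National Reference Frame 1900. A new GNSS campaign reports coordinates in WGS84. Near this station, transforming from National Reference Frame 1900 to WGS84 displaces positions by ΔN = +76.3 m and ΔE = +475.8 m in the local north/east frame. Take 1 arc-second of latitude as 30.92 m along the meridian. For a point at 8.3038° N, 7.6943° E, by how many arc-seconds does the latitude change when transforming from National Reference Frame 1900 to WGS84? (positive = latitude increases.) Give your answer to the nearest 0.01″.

1″ of latitude = 30.92 m, so Δφ = 76.3 / 30.92 = 2.468″.

Δφ = 2.47″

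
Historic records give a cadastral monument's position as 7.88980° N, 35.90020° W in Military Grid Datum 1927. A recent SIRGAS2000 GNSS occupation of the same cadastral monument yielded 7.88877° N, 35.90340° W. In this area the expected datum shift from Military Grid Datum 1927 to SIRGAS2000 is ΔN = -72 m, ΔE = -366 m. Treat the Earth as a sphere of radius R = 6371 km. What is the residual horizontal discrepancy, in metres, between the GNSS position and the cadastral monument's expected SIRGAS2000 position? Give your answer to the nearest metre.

45 m

Observed coordinate differences: Δφ = -0.00103°, Δλ = -0.00320°.
Converting to metres (1° lat = 111195 m, cos φ = 0.990534): observed ΔN = -114.5 m, observed ΔE = -352.5 m.
Subtracting the expected shift leaves a residual of -114.5 − (-72) = -42.5 m north and -352.5 − (-366) = 13.5 m east.
Residual distance = √((-42.5)² + 13.5²) = 44.6 m.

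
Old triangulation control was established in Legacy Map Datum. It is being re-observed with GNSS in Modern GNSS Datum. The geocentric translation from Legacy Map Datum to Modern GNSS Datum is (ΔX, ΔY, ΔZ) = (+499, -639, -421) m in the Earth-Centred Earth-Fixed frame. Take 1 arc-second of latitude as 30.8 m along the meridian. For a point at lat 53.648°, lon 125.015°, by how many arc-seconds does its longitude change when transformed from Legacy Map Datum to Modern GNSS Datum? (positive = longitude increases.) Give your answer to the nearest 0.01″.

Δλ = -2.30″

sin φ = 0.805391, cos φ = 0.592744, sin λ = 0.819002, cos λ = -0.573791.
East component: ΔE = −sin λ·ΔX + cos λ·ΔY = −(0.819002)(499) + (-0.573791)(-639) = -42.03 m.
1° of latitude spans 3600 × 30.80 = 110880 m; at latitude φ, 1° of longitude spans that × cos φ = 65723.5 m, so Δλ = -42.03 / 65723.5 × 3600 = -2.302″.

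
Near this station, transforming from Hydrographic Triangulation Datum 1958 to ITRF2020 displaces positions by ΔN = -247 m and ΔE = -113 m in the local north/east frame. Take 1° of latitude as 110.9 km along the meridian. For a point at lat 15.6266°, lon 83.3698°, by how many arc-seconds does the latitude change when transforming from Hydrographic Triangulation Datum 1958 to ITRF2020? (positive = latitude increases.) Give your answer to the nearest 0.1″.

1° of latitude = 110.9 km, so Δφ = -247.0 / 110900 = -0.0022272° = -8.018″.

Δφ = -8.0″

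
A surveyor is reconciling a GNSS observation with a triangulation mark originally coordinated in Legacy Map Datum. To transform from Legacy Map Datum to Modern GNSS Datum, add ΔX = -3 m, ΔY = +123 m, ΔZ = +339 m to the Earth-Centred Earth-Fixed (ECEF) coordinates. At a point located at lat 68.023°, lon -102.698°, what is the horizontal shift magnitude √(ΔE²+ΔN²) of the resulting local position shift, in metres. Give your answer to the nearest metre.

239 m

At φ = 68.023°, λ = -102.698°: sin φ = 0.927334, cos φ = 0.374234, sin λ = -0.975542, cos λ = -0.219812.
ΔE = −sin λ·ΔX + cos λ·ΔY = −(-0.975542)·(-3) + (-0.219812)·(123) = -29.96 m.
ΔN = −sin φ cos λ·ΔX − sin φ sin λ·ΔY + cos φ·ΔZ = −(0.927334)(-0.219812)(-3) − (0.927334)(-0.975542)(123) + (0.374234)(339) = 237.53 m.
Horizontal magnitude = √(ΔE² + ΔN²) = √((-29.96)² + 237.53²) = 239.41 m.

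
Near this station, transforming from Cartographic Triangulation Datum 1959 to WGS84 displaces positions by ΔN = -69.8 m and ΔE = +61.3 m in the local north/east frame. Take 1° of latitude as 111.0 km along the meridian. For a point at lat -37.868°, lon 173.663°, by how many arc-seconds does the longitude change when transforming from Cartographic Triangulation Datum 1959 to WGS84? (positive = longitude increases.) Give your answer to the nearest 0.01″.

Δλ = 2.52″

At latitude -37.868°, cos φ = 0.789427.
1° of longitude at this latitude = 111.0 × cos φ = 87.63 km, so Δλ = 61.3 / 87626.4 = 0.0006996° = 2.518″.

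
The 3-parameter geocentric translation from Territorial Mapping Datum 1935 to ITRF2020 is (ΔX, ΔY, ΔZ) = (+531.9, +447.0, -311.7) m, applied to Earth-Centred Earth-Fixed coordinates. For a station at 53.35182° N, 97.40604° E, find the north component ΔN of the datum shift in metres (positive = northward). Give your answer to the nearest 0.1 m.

At φ = 53.35182°, λ = 97.40604°: sin φ = 0.802316, cos φ = 0.596900, sin λ = 0.991658, cos λ = -0.128900.
ΔN = −sin φ cos λ·ΔX − sin φ sin λ·ΔY + cos φ·ΔZ = −(0.802316)(-0.128900)(531.9) − (0.802316)(0.991658)(447.0) + (0.596900)(-311.7) = -486.69 m.

ΔN = -486.7 m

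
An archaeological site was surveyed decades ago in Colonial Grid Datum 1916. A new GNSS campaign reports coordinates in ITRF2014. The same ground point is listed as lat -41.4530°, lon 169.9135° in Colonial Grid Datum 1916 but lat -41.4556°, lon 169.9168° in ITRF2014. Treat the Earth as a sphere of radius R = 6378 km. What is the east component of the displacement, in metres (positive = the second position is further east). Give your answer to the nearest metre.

Δφ = -41.4556° − -41.4530° = -0.0026°; Δλ = 169.9168° − 169.9135° = +0.0033°.
1° along a meridian = πR/180 = 111317 m.
ΔN = Δφ × 111317 = -289.4 m; ΔE = Δλ × 111317 × cos(-41.4530°) = +0.0033 × 111317 × 0.749499 = 275.3 m.

ΔE = 275 m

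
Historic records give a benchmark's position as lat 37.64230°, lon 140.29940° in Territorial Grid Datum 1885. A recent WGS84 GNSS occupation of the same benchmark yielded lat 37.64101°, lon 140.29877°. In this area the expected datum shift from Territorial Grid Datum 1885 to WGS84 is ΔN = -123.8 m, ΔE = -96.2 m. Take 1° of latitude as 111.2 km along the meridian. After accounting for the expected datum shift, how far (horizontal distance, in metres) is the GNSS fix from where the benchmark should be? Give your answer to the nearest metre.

45 m

Observed coordinate differences: Δφ = -0.00129°, Δλ = -0.00063°.
Converting to metres (1° lat = 111200 m, cos φ = 0.791839): observed ΔN = -143.4 m, observed ΔE = -55.5 m.
Subtracting the expected shift leaves a residual of -143.4 − (-123.8) = -19.6 m north and -55.5 − (-96.2) = 40.7 m east.
Residual distance = √((-19.6)² + 40.7²) = 45.2 m.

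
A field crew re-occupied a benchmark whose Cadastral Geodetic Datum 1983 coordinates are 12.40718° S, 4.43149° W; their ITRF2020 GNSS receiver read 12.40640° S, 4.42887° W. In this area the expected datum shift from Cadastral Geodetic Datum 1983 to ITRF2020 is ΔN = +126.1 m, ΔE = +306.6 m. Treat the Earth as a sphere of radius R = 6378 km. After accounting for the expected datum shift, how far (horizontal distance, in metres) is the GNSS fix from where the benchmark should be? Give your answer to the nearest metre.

Observed coordinate differences: Δφ = +0.00078°, Δλ = +0.00262°.
Converting to metres (1° lat = 111317 m, cos φ = 0.976645): observed ΔN = 86.8 m, observed ΔE = 284.8 m.
Subtracting the expected shift leaves a residual of 86.8 − (126.1) = -39.3 m north and 284.8 − (306.6) = -21.8 m east.
Residual distance = √((-39.3)² + (-21.8)²) = 44.9 m.

45 m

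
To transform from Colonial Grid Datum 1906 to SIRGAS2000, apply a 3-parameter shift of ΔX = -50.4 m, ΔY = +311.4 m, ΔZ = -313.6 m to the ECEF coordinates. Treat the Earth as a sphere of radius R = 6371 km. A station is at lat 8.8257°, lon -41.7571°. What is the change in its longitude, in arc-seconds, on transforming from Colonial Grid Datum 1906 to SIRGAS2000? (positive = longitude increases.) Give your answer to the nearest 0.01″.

sin φ = 0.153429, cos φ = 0.988160, sin λ = -0.665974, cos λ = 0.745975.
East component: ΔE = −sin λ·ΔX + cos λ·ΔY = −(-0.665974)(-50.4) + (0.745975)(311.4) = 198.73 m.
1° of latitude spans πR/180 = 111195 m; at latitude φ, 1° of longitude spans that × cos φ = 109878.3 m, so Δλ = 198.73 / 109878.3 × 3600 = 6.511″.

Δλ = 6.51″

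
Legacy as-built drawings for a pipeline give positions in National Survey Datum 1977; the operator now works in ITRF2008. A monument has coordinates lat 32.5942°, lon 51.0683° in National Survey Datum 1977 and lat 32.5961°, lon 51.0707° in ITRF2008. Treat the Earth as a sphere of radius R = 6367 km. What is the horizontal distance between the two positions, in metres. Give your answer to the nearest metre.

308 m

Δφ = 32.5961° − 32.5942° = +0.0019°; Δλ = 51.0707° − 51.0683° = +0.0024°.
1° along a meridian = πR/180 = 111125 m.
ΔN = Δφ × 111125 = 211.1 m; ΔE = Δλ × 111125 × cos(32.5942°) = +0.0024 × 111125 × 0.842507 = 224.7 m.
Distance = √(ΔE² + ΔN²) = √(224.7² + 211.1²) = 308.3 m.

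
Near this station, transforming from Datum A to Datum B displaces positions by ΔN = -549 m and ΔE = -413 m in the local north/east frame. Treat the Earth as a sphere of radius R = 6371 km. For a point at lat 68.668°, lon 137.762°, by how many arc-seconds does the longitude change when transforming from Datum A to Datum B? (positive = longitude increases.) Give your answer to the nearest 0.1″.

At latitude 68.668°, cos φ = 0.363772.
One radian of longitude at latitude φ spans R cos φ, so Δλ = ΔE / (R cos φ) = -413.0 / (6371000 × 0.363772) = -1.7820e-04 rad = -36.757″.

Δλ = -36.8″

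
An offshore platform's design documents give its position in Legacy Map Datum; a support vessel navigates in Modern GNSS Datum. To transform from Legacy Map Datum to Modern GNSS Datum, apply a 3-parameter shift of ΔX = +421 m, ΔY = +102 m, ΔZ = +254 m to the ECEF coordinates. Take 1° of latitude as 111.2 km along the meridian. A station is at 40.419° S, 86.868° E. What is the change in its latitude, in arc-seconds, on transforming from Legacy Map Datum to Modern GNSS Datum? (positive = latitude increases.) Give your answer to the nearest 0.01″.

Δφ = 8.88″

sin φ = -0.648372, cos φ = 0.761323, sin λ = 0.998506, cos λ = 0.054636.
North component: ΔN = −sin φ cos λ·ΔX − sin φ sin λ·ΔY + cos φ·ΔZ = −(-0.648372)(0.054636)(421) − (-0.648372)(0.998506)(102) + (0.761323)(254) = 274.33 m.
1° of latitude spans 111200 m, so Δφ = 274.33 / 111200 × 3600 = 8.881″.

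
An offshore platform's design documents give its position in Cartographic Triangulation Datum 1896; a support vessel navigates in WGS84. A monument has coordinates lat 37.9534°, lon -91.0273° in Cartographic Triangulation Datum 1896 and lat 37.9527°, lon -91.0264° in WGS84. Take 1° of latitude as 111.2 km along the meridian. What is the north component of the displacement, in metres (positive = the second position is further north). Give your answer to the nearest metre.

Δφ = 37.9527° − 37.9534° = -0.0007°; Δλ = -91.0264° − -91.0273° = +0.0009°.
ΔN = Δφ × 111200 = -77.8 m; ΔE = Δλ × 111200 × cos(37.9534°) = +0.0009 × 111200 × 0.788511 = 78.9 m.

ΔN = -78 m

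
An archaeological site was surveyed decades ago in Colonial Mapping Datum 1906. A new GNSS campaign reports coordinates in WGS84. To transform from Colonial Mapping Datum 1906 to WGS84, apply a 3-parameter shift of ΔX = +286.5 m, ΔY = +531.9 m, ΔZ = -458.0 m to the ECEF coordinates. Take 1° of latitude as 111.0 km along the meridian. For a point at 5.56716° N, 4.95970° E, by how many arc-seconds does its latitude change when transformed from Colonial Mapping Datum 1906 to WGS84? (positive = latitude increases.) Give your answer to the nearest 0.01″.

sin φ = 0.097012, cos φ = 0.995283, sin λ = 0.086455, cos λ = 0.996256.
North component: ΔN = −sin φ cos λ·ΔX − sin φ sin λ·ΔY + cos φ·ΔZ = −(0.097012)(0.996256)(286.5) − (0.097012)(0.086455)(531.9) + (0.995283)(-458.0) = -487.99 m.
1° of latitude spans 111000 m, so Δφ = -487.99 / 111000 × 3600 = -15.827″.

Δφ = -15.83″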